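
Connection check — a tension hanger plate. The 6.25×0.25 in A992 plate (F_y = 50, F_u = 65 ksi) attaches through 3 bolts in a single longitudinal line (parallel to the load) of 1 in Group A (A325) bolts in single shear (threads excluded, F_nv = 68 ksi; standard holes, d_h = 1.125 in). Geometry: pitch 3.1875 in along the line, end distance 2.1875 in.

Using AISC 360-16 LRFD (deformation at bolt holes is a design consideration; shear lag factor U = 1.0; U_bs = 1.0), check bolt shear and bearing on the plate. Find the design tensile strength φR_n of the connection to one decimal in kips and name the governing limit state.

82.3 kips (bearing governs)

Bolt shear: A_b = π(1)²/4 = 0.7854 in². φR_n = 0.75 × 68 × 0.7854 × 3 × 1 = 120.2 kips.
Bearing (0.25 in plate, F_u = 65 ksi): end bolts L_c = 2.1875 − 1.125/2 = 1.625, R_n = min(1.2×1.625×0.25×65, 2.4×1×0.25×65) = 31.688 kips/bolt; interior L_c = 3.1875 − 1.125 = 2.0625, R_n = 39 kips/bolt. φR_n = 0.75 × (1×31.688 + 2×39) = 82.3 kips.
Governing: min(120.2, 82.3) = 82.3 kips → bearing.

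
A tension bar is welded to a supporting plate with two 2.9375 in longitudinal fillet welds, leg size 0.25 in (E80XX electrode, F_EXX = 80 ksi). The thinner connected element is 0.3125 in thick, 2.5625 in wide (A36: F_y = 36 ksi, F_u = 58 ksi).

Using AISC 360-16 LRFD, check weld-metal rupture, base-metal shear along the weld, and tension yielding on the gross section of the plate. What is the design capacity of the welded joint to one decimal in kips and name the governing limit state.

Weld metal: throat = 0.707×0.25 = 0.17675 in, L = 2×2.9375 = 5.875 in. φR_n = 0.75 × 0.6 × 80 × 0.17675 × 5.875 = 37.4 kips.
Base metal shear (0.3125 in plate): yield φR_n = 1.0×0.6×36×0.3125×5.875 = 39.7 kips; rupture φR_n = 0.75×0.6×58×0.3125×5.875 = 47.9 kips; take 39.7 kips (yield).
Tension yield (gross): A_g = 2.5625×0.3125 = 0.80078 in². φR_n = 0.90 × 36 × 0.80078 = 25.9 kips.
Governing: min(37.4, 39.7, 25.9) = 25.9 kips → gross-section yield.

25.9 kips (gross-section yield governs)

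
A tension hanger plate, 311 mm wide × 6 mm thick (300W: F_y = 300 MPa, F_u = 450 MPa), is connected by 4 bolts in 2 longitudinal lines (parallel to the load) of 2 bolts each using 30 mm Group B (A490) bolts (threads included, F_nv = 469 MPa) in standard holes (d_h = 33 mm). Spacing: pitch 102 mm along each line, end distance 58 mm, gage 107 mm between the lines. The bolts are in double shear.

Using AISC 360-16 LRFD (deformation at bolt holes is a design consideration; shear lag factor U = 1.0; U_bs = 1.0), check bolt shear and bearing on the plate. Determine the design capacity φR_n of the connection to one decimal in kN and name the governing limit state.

Bolt shear: A_b = π(30)²/4 = 706.86 mm². φR_n = 0.75 × 469 × 706.86 × 4 × 2 = 1989.1 kN.
Bearing (6 mm plate, F_u = 450 MPa): end bolts L_c = 58 − 33/2 = 41.5, R_n = min(1.2×41.5×6×450, 2.4×30×6×450) = 134.46 kN/bolt; interior L_c = 102 − 33 = 69, R_n = 194.4 kN/bolt. φR_n = 0.75 × (2×134.46 + 2×194.4) = 493.3 kN.
Governing: min(1989.1, 493.3) = 493.3 kN → bearing.

493.3 kN (bearing governs)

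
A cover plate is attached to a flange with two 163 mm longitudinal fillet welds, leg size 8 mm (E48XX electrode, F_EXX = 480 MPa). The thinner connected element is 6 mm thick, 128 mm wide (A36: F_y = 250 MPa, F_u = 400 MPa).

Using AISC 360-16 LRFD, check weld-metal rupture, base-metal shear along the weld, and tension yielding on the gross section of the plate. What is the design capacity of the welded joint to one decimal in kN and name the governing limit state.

Weld metal: throat = 0.707×8 = 5.656 mm, L = 2×163 = 326 mm. φR_n = 0.75 × 0.6 × 480 × 5.656 × 326 = 398.3 kN.
Base metal shear (6 mm plate): yield φR_n = 1.0×0.6×250×6×326 = 293.4 kN; rupture φR_n = 0.75×0.6×400×6×326 = 352.1 kN; take 293.4 kN (yield).
Tension yield (gross): A_g = 128×6 = 768 mm². φR_n = 0.90 × 250 × 768 = 172.8 kN.
Governing: min(398.3, 293.4, 172.8) = 172.8 kN → gross-section yield.

172.8 kN (gross-section yield governs)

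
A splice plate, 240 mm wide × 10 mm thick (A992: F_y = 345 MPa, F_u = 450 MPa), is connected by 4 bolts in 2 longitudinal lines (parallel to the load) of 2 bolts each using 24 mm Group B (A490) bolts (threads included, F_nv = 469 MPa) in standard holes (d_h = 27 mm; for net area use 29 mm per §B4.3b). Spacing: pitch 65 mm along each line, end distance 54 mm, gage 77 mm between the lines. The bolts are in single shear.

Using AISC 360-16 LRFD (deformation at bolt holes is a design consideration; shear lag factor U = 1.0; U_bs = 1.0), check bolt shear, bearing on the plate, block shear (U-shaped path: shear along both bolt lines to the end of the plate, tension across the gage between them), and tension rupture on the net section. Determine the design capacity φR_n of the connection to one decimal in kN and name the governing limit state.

467.8 kN (block shear governs)

Bolt shear: A_b = π(24)²/4 = 452.39 mm². φR_n = 0.75 × 469 × 452.39 × 4 × 1 = 636.5 kN.
Bearing (10 mm plate, F_u = 450 MPa): end bolts L_c = 54 − 27/2 = 40.5, R_n = min(1.2×40.5×10×450, 2.4×24×10×450) = 218.7 kN/bolt; interior L_c = 65 − 27 = 38, R_n = 205.2 kN/bolt. φR_n = 0.75 × (2×218.7 + 2×205.2) = 635.9 kN.
Block shear: shear path 2×[54+1×65] = 2×119 mm, A_gv = 2380, A_nv = 2×(119 − 1.5×29)×10 = 1510 mm²; tension across gage: (77 − 1×29)×10 = 480 mm². R_n = min(0.6×450×1510, 0.6×345×2380) + 1.0×450×480 = min(407.7, 492.66) + 216 = 623.7 kN. φR_n = 0.75 × 623.7 = 467.8 kN.
Tension rupture (net): A_n = (240 − 2×29)×10 = 1820 mm² (U = 1.0, A_e = A_n). φR_n = 0.75 × 450 × 1820 = 614.3 kN.
Governing: min(636.5, 635.9, 467.8, 614.3) = 467.8 kN → block shear.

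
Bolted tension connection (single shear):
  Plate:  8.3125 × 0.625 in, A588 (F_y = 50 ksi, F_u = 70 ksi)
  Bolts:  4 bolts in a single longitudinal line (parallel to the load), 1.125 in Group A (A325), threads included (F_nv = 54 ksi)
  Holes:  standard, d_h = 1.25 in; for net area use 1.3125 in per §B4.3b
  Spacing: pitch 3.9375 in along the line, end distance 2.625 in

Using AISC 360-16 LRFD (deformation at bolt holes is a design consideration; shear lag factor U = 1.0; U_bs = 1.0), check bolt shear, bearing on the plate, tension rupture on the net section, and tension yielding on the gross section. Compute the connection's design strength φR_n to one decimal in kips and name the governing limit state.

161.0 kips (bolt shear governs)

Bolt shear: A_b = π(1.125)²/4 = 0.99402 in². φR_n = 0.75 × 54 × 0.99402 × 4 × 1 = 161.0 kips.
Bearing (0.625 in plate, F_u = 70 ksi): end bolts L_c = 2.625 − 1.25/2 = 2, R_n = min(1.2×2×0.625×70, 2.4×1.125×0.625×70) = 105 kips/bolt; interior L_c = 3.9375 − 1.25 = 2.6875, R_n = 118.13 kips/bolt. φR_n = 0.75 × (1×105 + 3×118.13) = 344.5 kips.
Tension rupture (net): A_n = (8.3125 − 1×1.3125)×0.625 = 4.375 in² (U = 1.0, A_e = A_n). φR_n = 0.75 × 70 × 4.375 = 229.7 kips.
Tension yield (gross): A_g = 8.3125×0.625 = 5.1953 in². φR_n = 0.90 × 50 × 5.1953 = 233.8 kips.
Governing: min(161.0, 344.5, 229.7, 233.8) = 161.0 kips → bolt shear.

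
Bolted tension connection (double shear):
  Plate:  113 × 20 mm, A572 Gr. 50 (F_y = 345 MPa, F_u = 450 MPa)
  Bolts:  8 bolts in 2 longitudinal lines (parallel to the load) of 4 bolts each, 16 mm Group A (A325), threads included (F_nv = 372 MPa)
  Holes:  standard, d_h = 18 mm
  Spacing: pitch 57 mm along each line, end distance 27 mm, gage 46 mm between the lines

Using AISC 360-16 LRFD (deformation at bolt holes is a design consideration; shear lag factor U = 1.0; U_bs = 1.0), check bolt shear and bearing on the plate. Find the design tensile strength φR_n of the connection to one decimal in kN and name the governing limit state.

897.5 kN (bolt shear governs)

Bolt shear: A_b = π(16)²/4 = 201.06 mm². φR_n = 0.75 × 372 × 201.06 × 8 × 2 = 897.5 kN.
Bearing (20 mm plate, F_u = 450 MPa): end bolts L_c = 27 − 18/2 = 18, R_n = min(1.2×18×20×450, 2.4×16×20×450) = 194.4 kN/bolt; interior L_c = 57 − 18 = 39, R_n = 345.6 kN/bolt. φR_n = 0.75 × (2×194.4 + 6×345.6) = 1846.8 kN.
Governing: min(897.5, 1846.8) = 897.5 kN → bolt shear.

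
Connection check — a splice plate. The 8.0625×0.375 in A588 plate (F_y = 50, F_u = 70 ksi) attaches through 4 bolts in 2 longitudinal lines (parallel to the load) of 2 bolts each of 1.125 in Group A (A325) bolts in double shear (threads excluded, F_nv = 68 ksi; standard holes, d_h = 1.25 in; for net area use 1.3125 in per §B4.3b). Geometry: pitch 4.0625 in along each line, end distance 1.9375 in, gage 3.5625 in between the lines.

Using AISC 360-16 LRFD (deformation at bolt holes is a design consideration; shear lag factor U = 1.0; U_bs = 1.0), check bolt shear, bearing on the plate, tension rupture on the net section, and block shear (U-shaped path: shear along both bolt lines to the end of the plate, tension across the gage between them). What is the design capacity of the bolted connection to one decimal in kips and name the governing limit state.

Bolt shear: A_b = π(1.125)²/4 = 0.99402 in². φR_n = 0.75 × 68 × 0.99402 × 4 × 2 = 405.6 kips.
Bearing (0.375 in plate, F_u = 70 ksi): end bolts L_c = 1.9375 − 1.25/2 = 1.3125, R_n = min(1.2×1.3125×0.375×70, 2.4×1.125×0.375×70) = 41.344 kips/bolt; interior L_c = 4.0625 − 1.25 = 2.8125, R_n = 70.875 kips/bolt. φR_n = 0.75 × (2×41.344 + 2×70.875) = 168.3 kips.
Tension rupture (net): A_n = (8.0625 − 2×1.3125)×0.375 = 2.0391 in² (U = 1.0, A_e = A_n). φR_n = 0.75 × 70 × 2.0391 = 107.1 kips.
Block shear: shear path 2×[1.9375+1×4.0625] = 2×6 in, A_gv = 4.5, A_nv = 2×(6 − 1.5×1.3125)×0.375 = 3.0234 in²; tension across gage: (3.5625 − 1×1.3125)×0.375 = 0.84375 in². R_n = min(0.6×70×3.0234, 0.6×50×4.5) + 1.0×70×0.84375 = min(126.98, 135) + 59.063 = 186.04 kips. φR_n = 0.75 × 186.04 = 139.5 kips.
Governing: min(405.6, 168.3, 107.1, 139.5) = 107.1 kips → net-section rupture.

107.1 kips (net-section rupture governs)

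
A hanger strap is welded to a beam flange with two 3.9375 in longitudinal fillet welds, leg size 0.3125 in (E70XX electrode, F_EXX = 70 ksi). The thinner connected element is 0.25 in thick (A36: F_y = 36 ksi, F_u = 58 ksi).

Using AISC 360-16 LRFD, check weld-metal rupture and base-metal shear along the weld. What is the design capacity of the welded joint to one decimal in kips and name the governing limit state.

Weld metal: throat = 0.707×0.3125 = 0.22094 in, L = 2×3.9375 = 7.875 in. φR_n = 0.75 × 0.6 × 70 × 0.22094 × 7.875 = 54.8 kips.
Base metal shear (0.25 in plate): yield φR_n = 1.0×0.6×36×0.25×7.875 = 42.5 kips; rupture φR_n = 0.75×0.6×58×0.25×7.875 = 51.4 kips; take 42.5 kips (yield).
Governing: min(54.8, 42.5) = 42.5 kips → base-metal shear.

42.5 kips (base-metal shear governs)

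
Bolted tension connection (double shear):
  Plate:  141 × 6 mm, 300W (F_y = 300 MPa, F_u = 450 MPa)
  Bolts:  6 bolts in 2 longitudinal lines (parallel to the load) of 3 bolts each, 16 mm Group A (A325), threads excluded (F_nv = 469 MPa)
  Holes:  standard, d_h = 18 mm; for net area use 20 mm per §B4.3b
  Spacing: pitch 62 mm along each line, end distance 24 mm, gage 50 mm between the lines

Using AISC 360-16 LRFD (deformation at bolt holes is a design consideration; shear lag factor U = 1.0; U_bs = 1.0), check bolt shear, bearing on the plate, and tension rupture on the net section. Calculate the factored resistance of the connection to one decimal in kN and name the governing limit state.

Bolt shear: A_b = π(16)²/4 = 201.06 mm². φR_n = 0.75 × 469 × 201.06 × 6 × 2 = 848.7 kN.
Bearing (6 mm plate, F_u = 450 MPa): end bolts L_c = 24 − 18/2 = 15, R_n = min(1.2×15×6×450, 2.4×16×6×450) = 48.6 kN/bolt; interior L_c = 62 − 18 = 44, R_n = 103.68 kN/bolt. φR_n = 0.75 × (2×48.6 + 4×103.68) = 383.9 kN.
Tension rupture (net): A_n = (141 − 2×20)×6 = 606 mm² (U = 1.0, A_e = A_n). φR_n = 0.75 × 450 × 606 = 204.5 kN.
Governing: min(848.7, 383.9, 204.5) = 204.5 kN → net-section rupture.

204.5 kN (net-section rupture governs)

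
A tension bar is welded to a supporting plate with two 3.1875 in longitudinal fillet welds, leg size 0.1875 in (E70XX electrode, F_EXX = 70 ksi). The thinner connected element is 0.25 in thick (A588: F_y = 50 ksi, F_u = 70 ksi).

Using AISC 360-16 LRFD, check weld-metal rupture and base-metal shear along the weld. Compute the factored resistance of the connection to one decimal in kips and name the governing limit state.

Weld metal: throat = 0.707×0.1875 = 0.13256 in, L = 2×3.1875 = 6.375 in. φR_n = 0.75 × 0.6 × 70 × 0.13256 × 6.375 = 26.6 kips.
Base metal shear (0.25 in plate): yield φR_n = 1.0×0.6×50×0.25×6.375 = 47.8 kips; rupture φR_n = 0.75×0.6×70×0.25×6.375 = 50.2 kips; take 47.8 kips (yield).
Governing: min(26.6, 47.8) = 26.6 kips → weld metal.

26.6 kips (weld metal governs)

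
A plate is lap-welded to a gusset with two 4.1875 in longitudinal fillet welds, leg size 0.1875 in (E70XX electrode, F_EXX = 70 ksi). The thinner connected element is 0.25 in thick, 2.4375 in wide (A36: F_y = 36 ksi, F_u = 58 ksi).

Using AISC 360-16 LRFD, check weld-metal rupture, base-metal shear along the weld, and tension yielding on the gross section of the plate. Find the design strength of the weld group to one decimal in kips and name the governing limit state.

19.7 kips (gross-section yield governs)

Weld metal: throat = 0.707×0.1875 = 0.13256 in, L = 2×4.1875 = 8.375 in. φR_n = 0.75 × 0.6 × 70 × 0.13256 × 8.375 = 35.0 kips.
Base metal shear (0.25 in plate): yield φR_n = 1.0×0.6×36×0.25×8.375 = 45.2 kips; rupture φR_n = 0.75×0.6×58×0.25×8.375 = 54.6 kips; take 45.2 kips (yield).
Tension yield (gross): A_g = 2.4375×0.25 = 0.60938 in². φR_n = 0.90 × 36 × 0.60938 = 19.7 kips.
Governing: min(35.0, 45.2, 19.7) = 19.7 kips → gross-section yield.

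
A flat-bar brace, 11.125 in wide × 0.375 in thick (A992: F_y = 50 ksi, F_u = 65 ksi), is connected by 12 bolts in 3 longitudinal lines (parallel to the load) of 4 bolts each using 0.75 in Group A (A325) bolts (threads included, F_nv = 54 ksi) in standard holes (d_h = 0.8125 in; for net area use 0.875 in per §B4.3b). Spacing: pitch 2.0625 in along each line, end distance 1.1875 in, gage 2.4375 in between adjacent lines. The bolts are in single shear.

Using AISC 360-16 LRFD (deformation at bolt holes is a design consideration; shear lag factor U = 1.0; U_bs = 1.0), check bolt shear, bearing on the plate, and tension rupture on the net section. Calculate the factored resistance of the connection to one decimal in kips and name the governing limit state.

Bolt shear: A_b = π(0.75)²/4 = 0.44179 in². φR_n = 0.75 × 54 × 0.44179 × 12 × 1 = 214.7 kips.
Bearing (0.375 in plate, F_u = 65 ksi): end bolts L_c = 1.1875 − 0.8125/2 = 0.78125, R_n = min(1.2×0.78125×0.375×65, 2.4×0.75×0.375×65) = 22.852 kips/bolt; interior L_c = 2.0625 − 0.8125 = 1.25, R_n = 36.563 kips/bolt. φR_n = 0.75 × (3×22.852 + 9×36.563) = 298.2 kips.
Tension rupture (net): A_n = (11.125 − 3×0.875)×0.375 = 3.1875 in² (U = 1.0, A_e = A_n). φR_n = 0.75 × 65 × 3.1875 = 155.4 kips.
Governing: min(214.7, 298.2, 155.4) = 155.4 kips → net-section rupture.

155.4 kips (net-section rupture governs)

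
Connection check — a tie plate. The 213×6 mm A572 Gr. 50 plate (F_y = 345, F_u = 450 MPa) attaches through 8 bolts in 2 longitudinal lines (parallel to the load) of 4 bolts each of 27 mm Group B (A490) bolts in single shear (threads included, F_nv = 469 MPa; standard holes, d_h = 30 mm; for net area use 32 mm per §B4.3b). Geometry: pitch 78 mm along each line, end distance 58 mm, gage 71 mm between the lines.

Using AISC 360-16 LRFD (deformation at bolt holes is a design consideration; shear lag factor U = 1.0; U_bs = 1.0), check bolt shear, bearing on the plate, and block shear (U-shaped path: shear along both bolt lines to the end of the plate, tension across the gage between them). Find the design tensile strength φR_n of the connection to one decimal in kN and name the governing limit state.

Bolt shear: A_b = π(27)²/4 = 572.56 mm². φR_n = 0.75 × 469 × 572.56 × 8 × 1 = 1611.2 kN.
Bearing (6 mm plate, F_u = 450 MPa): end bolts L_c = 58 − 30/2 = 43, R_n = min(1.2×43×6×450, 2.4×27×6×450) = 139.32 kN/bolt; interior L_c = 78 − 30 = 48, R_n = 155.52 kN/bolt. φR_n = 0.75 × (2×139.32 + 6×155.52) = 908.8 kN.
Block shear: shear path 2×[58+3×78] = 2×292 mm, A_gv = 3504, A_nv = 2×(292 − 3.5×32)×6 = 2160 mm²; tension across gage: (71 − 1×32)×6 = 234 mm². R_n = min(0.6×450×2160, 0.6×345×3504) + 1.0×450×234 = min(583.2, 725.33) + 105.3 = 688.5 kN. φR_n = 0.75 × 688.5 = 516.4 kN.
Governing: min(1611.2, 908.8, 516.4) = 516.4 kN → block shear.

516.4 kN (block shear governs)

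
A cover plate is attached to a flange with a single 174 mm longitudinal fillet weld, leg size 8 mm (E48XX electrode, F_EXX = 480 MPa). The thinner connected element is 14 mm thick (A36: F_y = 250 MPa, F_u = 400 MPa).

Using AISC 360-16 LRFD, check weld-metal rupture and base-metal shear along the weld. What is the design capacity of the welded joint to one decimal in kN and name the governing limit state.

212.6 kN (weld metal governs)

Weld metal: throat = 0.707×8 = 5.656 mm, L = 174 mm. φR_n = 0.75 × 0.6 × 480 × 5.656 × 174 = 212.6 kN.
Base metal shear (14 mm plate): yield φR_n = 1.0×0.6×250×14×174 = 365.4 kN; rupture φR_n = 0.75×0.6×400×14×174 = 438.5 kN; take 365.4 kN (yield).
Governing: min(212.6, 365.4) = 212.6 kN → weld metal.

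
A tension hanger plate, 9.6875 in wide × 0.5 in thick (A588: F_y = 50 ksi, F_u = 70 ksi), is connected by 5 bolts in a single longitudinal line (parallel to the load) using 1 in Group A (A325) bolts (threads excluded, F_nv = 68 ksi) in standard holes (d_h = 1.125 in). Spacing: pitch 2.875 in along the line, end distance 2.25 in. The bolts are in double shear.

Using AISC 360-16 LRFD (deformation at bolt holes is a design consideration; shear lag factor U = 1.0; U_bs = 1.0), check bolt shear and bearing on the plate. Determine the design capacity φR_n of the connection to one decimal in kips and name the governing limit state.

Bolt shear: A_b = π(1)²/4 = 0.7854 in². φR_n = 0.75 × 68 × 0.7854 × 5 × 2 = 400.6 kips.
Bearing (0.5 in plate, F_u = 70 ksi): end bolts L_c = 2.25 − 1.125/2 = 1.6875, R_n = min(1.2×1.6875×0.5×70, 2.4×1×0.5×70) = 70.875 kips/bolt; interior L_c = 2.875 − 1.125 = 1.75, R_n = 73.5 kips/bolt. φR_n = 0.75 × (1×70.875 + 4×73.5) = 273.7 kips.
Governing: min(400.6, 273.7) = 273.7 kips → bearing.

273.7 kips (bearing governs)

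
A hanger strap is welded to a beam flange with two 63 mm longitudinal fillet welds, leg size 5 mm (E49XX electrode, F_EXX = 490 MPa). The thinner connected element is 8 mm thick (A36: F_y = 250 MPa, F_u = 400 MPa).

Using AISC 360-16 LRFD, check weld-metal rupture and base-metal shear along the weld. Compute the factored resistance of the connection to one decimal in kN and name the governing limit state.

Weld metal: throat = 0.707×5 = 3.535 mm, L = 2×63 = 126 mm. φR_n = 0.75 × 0.6 × 490 × 3.535 × 126 = 98.2 kN.
Base metal shear (8 mm plate): yield φR_n = 1.0×0.6×250×8×126 = 151.2 kN; rupture φR_n = 0.75×0.6×400×8×126 = 181.4 kN; take 151.2 kN (yield).
Governing: min(98.2, 151.2) = 98.2 kN → weld metal.

98.2 kN (weld metal governs)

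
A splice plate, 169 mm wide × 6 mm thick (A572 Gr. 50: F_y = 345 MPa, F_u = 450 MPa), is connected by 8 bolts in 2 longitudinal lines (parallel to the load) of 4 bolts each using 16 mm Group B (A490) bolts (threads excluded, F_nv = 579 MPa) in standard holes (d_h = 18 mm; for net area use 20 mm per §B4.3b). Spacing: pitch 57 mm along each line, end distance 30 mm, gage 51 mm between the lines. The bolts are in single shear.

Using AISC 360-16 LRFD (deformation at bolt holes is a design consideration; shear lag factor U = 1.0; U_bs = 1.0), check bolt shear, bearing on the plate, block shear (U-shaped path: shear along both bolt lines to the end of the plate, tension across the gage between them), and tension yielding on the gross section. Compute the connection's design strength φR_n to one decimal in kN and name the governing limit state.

314.8 kN (gross-section yield governs)

Bolt shear: A_b = π(16)²/4 = 201.06 mm². φR_n = 0.75 × 579 × 201.06 × 8 × 1 = 698.5 kN.
Bearing (6 mm plate, F_u = 450 MPa): end bolts L_c = 30 − 18/2 = 21, R_n = min(1.2×21×6×450, 2.4×16×6×450) = 68.04 kN/bolt; interior L_c = 57 − 18 = 39, R_n = 103.68 kN/bolt. φR_n = 0.75 × (2×68.04 + 6×103.68) = 568.6 kN.
Block shear: shear path 2×[30+3×57] = 2×201 mm, A_gv = 2412, A_nv = 2×(201 − 3.5×20)×6 = 1572 mm²; tension across gage: (51 − 1×20)×6 = 186 mm². R_n = min(0.6×450×1572, 0.6×345×2412) + 1.0×450×186 = min(424.44, 499.28) + 83.7 = 508.14 kN. φR_n = 0.75 × 508.14 = 381.1 kN.
Tension yield (gross): A_g = 169×6 = 1014 mm². φR_n = 0.90 × 345 × 1014 = 314.8 kN.
Governing: min(698.5, 568.6, 381.1, 314.8) = 314.8 kN → gross-section yield.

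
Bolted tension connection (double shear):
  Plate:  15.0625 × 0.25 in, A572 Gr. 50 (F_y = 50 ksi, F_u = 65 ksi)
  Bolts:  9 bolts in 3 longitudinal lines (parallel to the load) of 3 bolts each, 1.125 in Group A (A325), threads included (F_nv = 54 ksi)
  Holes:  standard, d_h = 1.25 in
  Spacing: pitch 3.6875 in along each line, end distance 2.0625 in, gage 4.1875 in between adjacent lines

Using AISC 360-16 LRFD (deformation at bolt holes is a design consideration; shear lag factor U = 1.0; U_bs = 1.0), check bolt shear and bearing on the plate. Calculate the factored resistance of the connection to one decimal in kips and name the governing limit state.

Bolt shear: A_b = π(1.125)²/4 = 0.99402 in². φR_n = 0.75 × 54 × 0.99402 × 9 × 2 = 724.6 kips.
Bearing (0.25 in plate, F_u = 65 ksi): end bolts L_c = 2.0625 − 1.25/2 = 1.4375, R_n = min(1.2×1.4375×0.25×65, 2.4×1.125×0.25×65) = 28.031 kips/bolt; interior L_c = 3.6875 − 1.25 = 2.4375, R_n = 43.875 kips/bolt. φR_n = 0.75 × (3×28.031 + 6×43.875) = 260.5 kips.
Governing: min(724.6, 260.5) = 260.5 kips → bearing.

260.5 kips (bearing governs)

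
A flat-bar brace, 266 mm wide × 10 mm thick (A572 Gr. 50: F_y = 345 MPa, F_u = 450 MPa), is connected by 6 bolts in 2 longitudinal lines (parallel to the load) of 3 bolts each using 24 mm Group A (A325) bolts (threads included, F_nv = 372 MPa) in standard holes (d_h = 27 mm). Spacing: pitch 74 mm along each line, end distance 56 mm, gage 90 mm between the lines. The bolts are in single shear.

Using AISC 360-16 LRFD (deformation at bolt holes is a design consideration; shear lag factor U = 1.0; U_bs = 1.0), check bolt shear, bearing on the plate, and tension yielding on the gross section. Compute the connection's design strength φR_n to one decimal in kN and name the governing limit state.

Bolt shear: A_b = π(24)²/4 = 452.39 mm². φR_n = 0.75 × 372 × 452.39 × 6 × 1 = 757.3 kN.
Bearing (10 mm plate, F_u = 450 MPa): end bolts L_c = 56 − 27/2 = 42.5, R_n = min(1.2×42.5×10×450, 2.4×24×10×450) = 229.5 kN/bolt; interior L_c = 74 − 27 = 47, R_n = 253.8 kN/bolt. φR_n = 0.75 × (2×229.5 + 4×253.8) = 1105.7 kN.
Tension yield (gross): A_g = 266×10 = 2660 mm². φR_n = 0.90 × 345 × 2660 = 825.9 kN.
Governing: min(757.3, 1105.7, 825.9) = 757.3 kN → bolt shear.

757.3 kN (bolt shear governs)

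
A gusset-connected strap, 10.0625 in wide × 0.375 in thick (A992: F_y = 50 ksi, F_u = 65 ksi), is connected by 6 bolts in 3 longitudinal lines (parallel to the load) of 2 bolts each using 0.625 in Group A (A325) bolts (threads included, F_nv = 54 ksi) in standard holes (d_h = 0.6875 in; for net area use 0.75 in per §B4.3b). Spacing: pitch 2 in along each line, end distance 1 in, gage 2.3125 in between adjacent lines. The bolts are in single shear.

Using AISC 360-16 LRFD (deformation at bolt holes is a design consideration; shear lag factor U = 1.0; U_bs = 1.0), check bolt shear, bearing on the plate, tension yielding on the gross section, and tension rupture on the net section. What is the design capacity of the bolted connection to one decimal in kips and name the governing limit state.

74.6 kips (bolt shear governs)

Bolt shear: A_b = π(0.625)²/4 = 0.3068 in². φR_n = 0.75 × 54 × 0.3068 × 6 × 1 = 74.6 kips.
Bearing (0.375 in plate, F_u = 65 ksi): end bolts L_c = 1 − 0.6875/2 = 0.65625, R_n = min(1.2×0.65625×0.375×65, 2.4×0.625×0.375×65) = 19.195 kips/bolt; interior L_c = 2 − 0.6875 = 1.3125, R_n = 36.563 kips/bolt. φR_n = 0.75 × (3×19.195 + 3×36.563) = 125.5 kips.
Tension yield (gross): A_g = 10.0625×0.375 = 3.7734 in². φR_n = 0.90 × 50 × 3.7734 = 169.8 kips.
Tension rupture (net): A_n = (10.0625 − 3×0.75)×0.375 = 2.9297 in² (U = 1.0, A_e = A_n). φR_n = 0.75 × 65 × 2.9297 = 142.8 kips.
Governing: min(74.6, 125.5, 169.8, 142.8) = 74.6 kips → bolt shear.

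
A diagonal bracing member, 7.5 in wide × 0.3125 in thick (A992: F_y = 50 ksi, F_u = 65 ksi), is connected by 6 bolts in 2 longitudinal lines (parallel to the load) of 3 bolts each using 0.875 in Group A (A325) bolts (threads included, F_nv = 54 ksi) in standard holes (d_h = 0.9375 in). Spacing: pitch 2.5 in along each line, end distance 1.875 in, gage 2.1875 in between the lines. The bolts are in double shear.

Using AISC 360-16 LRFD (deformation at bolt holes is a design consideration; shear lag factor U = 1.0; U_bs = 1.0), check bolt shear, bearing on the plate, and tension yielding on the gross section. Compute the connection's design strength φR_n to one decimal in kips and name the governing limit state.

Bolt shear: A_b = π(0.875)²/4 = 0.60132 in². φR_n = 0.75 × 54 × 0.60132 × 6 × 2 = 292.2 kips.
Bearing (0.3125 in plate, F_u = 65 ksi): end bolts L_c = 1.875 − 0.9375/2 = 1.40625, R_n = min(1.2×1.40625×0.3125×65, 2.4×0.875×0.3125×65) = 34.277 kips/bolt; interior L_c = 2.5 − 0.9375 = 1.5625, R_n = 38.086 kips/bolt. φR_n = 0.75 × (2×34.277 + 4×38.086) = 165.7 kips.
Tension yield (gross): A_g = 7.5×0.3125 = 2.3438 in². φR_n = 0.90 × 50 × 2.3438 = 105.5 kips.
Governing: min(292.2, 165.7, 105.5) = 105.5 kips → gross-section yield.

105.5 kips (gross-section yield governs)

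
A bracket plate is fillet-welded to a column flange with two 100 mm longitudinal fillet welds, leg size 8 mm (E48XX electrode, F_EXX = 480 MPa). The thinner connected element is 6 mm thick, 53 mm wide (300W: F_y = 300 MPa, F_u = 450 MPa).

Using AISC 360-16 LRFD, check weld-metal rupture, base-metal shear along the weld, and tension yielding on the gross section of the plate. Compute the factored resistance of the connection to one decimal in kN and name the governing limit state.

85.9 kN (gross-section yield governs)

Weld metal: throat = 0.707×8 = 5.656 mm, L = 2×100 = 200 mm. φR_n = 0.75 × 0.6 × 480 × 5.656 × 200 = 244.3 kN.
Base metal shear (6 mm plate): yield φR_n = 1.0×0.6×300×6×200 = 216.0 kN; rupture φR_n = 0.75×0.6×450×6×200 = 243.0 kN; take 216.0 kN (yield).
Tension yield (gross): A_g = 53×6 = 318 mm². φR_n = 0.90 × 300 × 318 = 85.9 kN.
Governing: min(244.3, 216.0, 85.9) = 85.9 kN → gross-section yield.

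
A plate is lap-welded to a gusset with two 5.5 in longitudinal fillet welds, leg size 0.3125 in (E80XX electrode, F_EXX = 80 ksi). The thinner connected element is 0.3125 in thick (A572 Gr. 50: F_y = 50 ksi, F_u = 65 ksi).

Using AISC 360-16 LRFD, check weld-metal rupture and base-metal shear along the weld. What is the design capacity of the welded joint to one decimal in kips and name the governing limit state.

87.5 kips (weld metal governs)

Weld metal: throat = 0.707×0.3125 = 0.22094 in, L = 2×5.5 = 11 in. φR_n = 0.75 × 0.6 × 80 × 0.22094 × 11 = 87.5 kips.
Base metal shear (0.3125 in plate): yield φR_n = 1.0×0.6×50×0.3125×11 = 103.1 kips; rupture φR_n = 0.75×0.6×65×0.3125×11 = 100.5 kips; take 100.5 kips (rupture).
Governing: min(87.5, 100.5) = 87.5 kips → weld metal.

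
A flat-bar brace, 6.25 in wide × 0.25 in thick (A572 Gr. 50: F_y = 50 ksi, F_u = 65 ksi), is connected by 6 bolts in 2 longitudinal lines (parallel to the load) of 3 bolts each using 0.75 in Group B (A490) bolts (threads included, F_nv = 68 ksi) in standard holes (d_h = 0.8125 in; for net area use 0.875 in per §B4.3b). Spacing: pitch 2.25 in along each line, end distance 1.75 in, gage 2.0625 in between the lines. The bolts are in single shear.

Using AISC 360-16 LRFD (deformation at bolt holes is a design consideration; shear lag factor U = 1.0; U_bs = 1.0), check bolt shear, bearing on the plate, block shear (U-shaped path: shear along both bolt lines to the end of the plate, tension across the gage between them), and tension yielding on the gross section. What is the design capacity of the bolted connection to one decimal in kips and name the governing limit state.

70.3 kips (gross-section yield governs)

Bolt shear: A_b = π(0.75)²/4 = 0.44179 in². φR_n = 0.75 × 68 × 0.44179 × 6 × 1 = 135.2 kips.
Bearing (0.25 in plate, F_u = 65 ksi): end bolts L_c = 1.75 − 0.8125/2 = 1.34375, R_n = min(1.2×1.34375×0.25×65, 2.4×0.75×0.25×65) = 26.203 kips/bolt; interior L_c = 2.25 − 0.8125 = 1.4375, R_n = 28.031 kips/bolt. φR_n = 0.75 × (2×26.203 + 4×28.031) = 123.4 kips.
Block shear: shear path 2×[1.75+2×2.25] = 2×6.25 in, A_gv = 3.125, A_nv = 2×(6.25 − 2.5×0.875)×0.25 = 2.0313 in²; tension across gage: (2.0625 − 1×0.875)×0.25 = 0.29688 in². R_n = min(0.6×65×2.0313, 0.6×50×3.125) + 1.0×65×0.29688 = min(79.221, 93.75) + 19.297 = 98.518 kips. φR_n = 0.75 × 98.518 = 73.9 kips.
Tension yield (gross): A_g = 6.25×0.25 = 1.5625 in². φR_n = 0.90 × 50 × 1.5625 = 70.3 kips.
Governing: min(135.2, 123.4, 73.9, 70.3) = 70.3 kips → gross-section yield.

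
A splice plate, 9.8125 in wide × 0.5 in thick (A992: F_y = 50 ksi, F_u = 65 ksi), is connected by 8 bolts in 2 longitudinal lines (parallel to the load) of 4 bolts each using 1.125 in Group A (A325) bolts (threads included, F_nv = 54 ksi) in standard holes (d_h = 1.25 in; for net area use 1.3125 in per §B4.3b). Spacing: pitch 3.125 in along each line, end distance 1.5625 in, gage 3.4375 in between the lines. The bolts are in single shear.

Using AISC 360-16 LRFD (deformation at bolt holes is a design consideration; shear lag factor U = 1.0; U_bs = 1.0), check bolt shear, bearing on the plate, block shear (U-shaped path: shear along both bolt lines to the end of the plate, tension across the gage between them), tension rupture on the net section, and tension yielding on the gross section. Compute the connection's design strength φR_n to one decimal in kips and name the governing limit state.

Bolt shear: A_b = π(1.125)²/4 = 0.99402 in². φR_n = 0.75 × 54 × 0.99402 × 8 × 1 = 322.1 kips.
Bearing (0.5 in plate, F_u = 65 ksi): end bolts L_c = 1.5625 − 1.25/2 = 0.9375, R_n = min(1.2×0.9375×0.5×65, 2.4×1.125×0.5×65) = 36.563 kips/bolt; interior L_c = 3.125 − 1.25 = 1.875, R_n = 73.125 kips/bolt. φR_n = 0.75 × (2×36.563 + 6×73.125) = 383.9 kips.
Block shear: shear path 2×[1.5625+3×3.125] = 2×10.9375 in, A_gv = 10.938, A_nv = 2×(10.9375 − 3.5×1.3125)×0.5 = 6.3438 in²; tension across gage: (3.4375 − 1×1.3125)×0.5 = 1.0625 in². R_n = min(0.6×65×6.3438, 0.6×50×10.938) + 1.0×65×1.0625 = min(247.41, 328.14) + 69.063 = 316.47 kips. φR_n = 0.75 × 316.47 = 237.4 kips.
Tension rupture (net): A_n = (9.8125 − 2×1.3125)×0.5 = 3.5938 in² (U = 1.0, A_e = A_n). φR_n = 0.75 × 65 × 3.5938 = 175.2 kips.
Tension yield (gross): A_g = 9.8125×0.5 = 4.9063 in². φR_n = 0.90 × 50 × 4.9063 = 220.8 kips.
Governing: min(322.1, 383.9, 237.4, 175.2, 220.8) = 175.2 kips → net-section rupture.

175.2 kips (net-section rupture governs)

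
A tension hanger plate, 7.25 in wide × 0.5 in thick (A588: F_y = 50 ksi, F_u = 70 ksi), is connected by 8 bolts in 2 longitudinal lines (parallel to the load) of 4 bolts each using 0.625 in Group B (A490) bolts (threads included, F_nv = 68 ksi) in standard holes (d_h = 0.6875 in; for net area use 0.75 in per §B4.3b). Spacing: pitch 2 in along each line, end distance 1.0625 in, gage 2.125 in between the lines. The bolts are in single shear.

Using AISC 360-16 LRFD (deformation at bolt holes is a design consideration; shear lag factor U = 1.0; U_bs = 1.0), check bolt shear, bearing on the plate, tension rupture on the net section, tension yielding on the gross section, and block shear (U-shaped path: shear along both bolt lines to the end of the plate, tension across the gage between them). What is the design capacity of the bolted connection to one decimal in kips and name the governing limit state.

125.2 kips (bolt shear governs)

Bolt shear: A_b = π(0.625)²/4 = 0.3068 in². φR_n = 0.75 × 68 × 0.3068 × 8 × 1 = 125.2 kips.
Bearing (0.5 in plate, F_u = 70 ksi): end bolts L_c = 1.0625 − 0.6875/2 = 0.71875, R_n = min(1.2×0.71875×0.5×70, 2.4×0.625×0.5×70) = 30.188 kips/bolt; interior L_c = 2 − 0.6875 = 1.3125, R_n = 52.5 kips/bolt. φR_n = 0.75 × (2×30.188 + 6×52.5) = 281.5 kips.
Tension rupture (net): A_n = (7.25 − 2×0.75)×0.5 = 2.875 in² (U = 1.0, A_e = A_n). φR_n = 0.75 × 70 × 2.875 = 150.9 kips.
Tension yield (gross): A_g = 7.25×0.5 = 3.625 in². φR_n = 0.90 × 50 × 3.625 = 163.1 kips.
Block shear: shear path 2×[1.0625+3×2] = 2×7.0625 in, A_gv = 7.0625, A_nv = 2×(7.0625 − 3.5×0.75)×0.5 = 4.4375 in²; tension across gage: (2.125 − 1×0.75)×0.5 = 0.6875 in². R_n = min(0.6×70×4.4375, 0.6×50×7.0625) + 1.0×70×0.6875 = min(186.38, 211.88) + 48.125 = 234.51 kips. φR_n = 0.75 × 234.51 = 175.9 kips.
Governing: min(125.2, 281.5, 150.9, 163.1, 175.9) = 125.2 kips → bolt shear.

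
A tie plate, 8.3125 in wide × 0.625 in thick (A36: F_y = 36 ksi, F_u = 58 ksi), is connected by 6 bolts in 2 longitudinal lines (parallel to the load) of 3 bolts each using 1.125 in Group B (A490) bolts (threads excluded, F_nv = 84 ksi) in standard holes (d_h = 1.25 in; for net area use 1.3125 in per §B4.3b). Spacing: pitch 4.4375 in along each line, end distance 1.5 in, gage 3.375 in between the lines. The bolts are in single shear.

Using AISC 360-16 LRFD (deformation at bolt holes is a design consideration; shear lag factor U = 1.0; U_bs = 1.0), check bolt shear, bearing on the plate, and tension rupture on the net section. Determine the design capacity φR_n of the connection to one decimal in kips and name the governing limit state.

154.6 kips (net-section rupture governs)

Bolt shear: A_b = π(1.125)²/4 = 0.99402 in². φR_n = 0.75 × 84 × 0.99402 × 6 × 1 = 375.7 kips.
Bearing (0.625 in plate, F_u = 58 ksi): end bolts L_c = 1.5 − 1.25/2 = 0.875, R_n = min(1.2×0.875×0.625×58, 2.4×1.125×0.625×58) = 38.063 kips/bolt; interior L_c = 4.4375 − 1.25 = 3.1875, R_n = 97.875 kips/bolt. φR_n = 0.75 × (2×38.063 + 4×97.875) = 350.7 kips.
Tension rupture (net): A_n = (8.3125 − 2×1.3125)×0.625 = 3.5547 in² (U = 1.0, A_e = A_n). φR_n = 0.75 × 58 × 3.5547 = 154.6 kips.
Governing: min(375.7, 350.7, 154.6) = 154.6 kips → net-section rupture.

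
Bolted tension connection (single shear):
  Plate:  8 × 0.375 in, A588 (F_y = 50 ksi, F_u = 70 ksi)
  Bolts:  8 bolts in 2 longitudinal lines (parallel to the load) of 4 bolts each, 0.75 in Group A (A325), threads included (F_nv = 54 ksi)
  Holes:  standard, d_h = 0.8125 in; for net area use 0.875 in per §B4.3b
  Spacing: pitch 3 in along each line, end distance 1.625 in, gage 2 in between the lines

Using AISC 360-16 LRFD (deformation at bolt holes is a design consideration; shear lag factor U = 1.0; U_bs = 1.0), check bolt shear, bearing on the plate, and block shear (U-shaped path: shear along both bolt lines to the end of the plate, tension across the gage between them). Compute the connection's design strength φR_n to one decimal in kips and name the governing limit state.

Bolt shear: A_b = π(0.75)²/4 = 0.44179 in². φR_n = 0.75 × 54 × 0.44179 × 8 × 1 = 143.1 kips.
Bearing (0.375 in plate, F_u = 70 ksi): end bolts L_c = 1.625 − 0.8125/2 = 1.21875, R_n = min(1.2×1.21875×0.375×70, 2.4×0.75×0.375×70) = 38.391 kips/bolt; interior L_c = 3 − 0.8125 = 2.1875, R_n = 47.25 kips/bolt. φR_n = 0.75 × (2×38.391 + 6×47.25) = 270.2 kips.
Block shear: shear path 2×[1.625+3×3] = 2×10.625 in, A_gv = 7.9688, A_nv = 2×(10.625 − 3.5×0.875)×0.375 = 5.6719 in²; tension across gage: (2 − 1×0.875)×0.375 = 0.42188 in². R_n = min(0.6×70×5.6719, 0.6×50×7.9688) + 1.0×70×0.42188 = min(238.22, 239.06) + 29.532 = 267.75 kips. φR_n = 0.75 × 267.75 = 200.8 kips.
Governing: min(143.1, 270.2, 200.8) = 143.1 kips → bolt shear.

143.1 kips (bolt shear governs)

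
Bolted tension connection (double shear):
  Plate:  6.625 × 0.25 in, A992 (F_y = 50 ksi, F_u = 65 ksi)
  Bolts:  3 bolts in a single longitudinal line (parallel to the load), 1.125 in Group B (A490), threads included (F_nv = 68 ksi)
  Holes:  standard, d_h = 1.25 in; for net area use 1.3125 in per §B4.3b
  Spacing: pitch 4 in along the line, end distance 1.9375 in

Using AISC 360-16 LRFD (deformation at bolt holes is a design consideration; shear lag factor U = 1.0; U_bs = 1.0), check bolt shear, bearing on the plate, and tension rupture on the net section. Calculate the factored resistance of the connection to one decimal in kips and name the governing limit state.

64.7 kips (net-section rupture governs)

Bolt shear: A_b = π(1.125)²/4 = 0.99402 in². φR_n = 0.75 × 68 × 0.99402 × 3 × 2 = 304.2 kips.
Bearing (0.25 in plate, F_u = 65 ksi): end bolts L_c = 1.9375 − 1.25/2 = 1.3125, R_n = min(1.2×1.3125×0.25×65, 2.4×1.125×0.25×65) = 25.594 kips/bolt; interior L_c = 4 − 1.25 = 2.75, R_n = 43.875 kips/bolt. φR_n = 0.75 × (1×25.594 + 2×43.875) = 85.0 kips.
Tension rupture (net): A_n = (6.625 − 1×1.3125)×0.25 = 1.3281 in² (U = 1.0, A_e = A_n). φR_n = 0.75 × 65 × 1.3281 = 64.7 kips.
Governing: min(304.2, 85.0, 64.7) = 64.7 kips → net-section rupture.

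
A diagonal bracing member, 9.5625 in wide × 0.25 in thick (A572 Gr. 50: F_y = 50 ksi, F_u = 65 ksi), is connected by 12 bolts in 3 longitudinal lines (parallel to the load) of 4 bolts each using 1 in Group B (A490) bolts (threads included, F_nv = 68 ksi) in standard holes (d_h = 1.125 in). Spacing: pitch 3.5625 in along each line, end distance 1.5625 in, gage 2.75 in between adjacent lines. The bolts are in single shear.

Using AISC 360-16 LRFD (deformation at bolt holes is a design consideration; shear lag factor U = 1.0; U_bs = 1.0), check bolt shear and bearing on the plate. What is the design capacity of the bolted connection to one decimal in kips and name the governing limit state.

Bolt shear: A_b = π(1)²/4 = 0.7854 in². φR_n = 0.75 × 68 × 0.7854 × 12 × 1 = 480.7 kips.
Bearing (0.25 in plate, F_u = 65 ksi): end bolts L_c = 1.5625 − 1.125/2 = 1, R_n = min(1.2×1×0.25×65, 2.4×1×0.25×65) = 19.5 kips/bolt; interior L_c = 3.5625 − 1.125 = 2.4375, R_n = 39 kips/bolt. φR_n = 0.75 × (3×19.5 + 9×39) = 307.1 kips.
Governing: min(480.7, 307.1) = 307.1 kips → bearing.

307.1 kips (bearing governs)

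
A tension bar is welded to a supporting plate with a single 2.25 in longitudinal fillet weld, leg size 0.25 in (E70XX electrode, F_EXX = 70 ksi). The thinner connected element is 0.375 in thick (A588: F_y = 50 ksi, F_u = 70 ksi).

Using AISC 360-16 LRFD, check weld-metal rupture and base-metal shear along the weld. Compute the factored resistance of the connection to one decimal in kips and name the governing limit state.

Weld metal: throat = 0.707×0.25 = 0.17675 in, L = 2.25 in. φR_n = 0.75 × 0.6 × 70 × 0.17675 × 2.25 = 12.5 kips.
Base metal shear (0.375 in plate): yield φR_n = 1.0×0.6×50×0.375×2.25 = 25.3 kips; rupture φR_n = 0.75×0.6×70×0.375×2.25 = 26.6 kips; take 25.3 kips (yield).
Governing: min(12.5, 25.3) = 12.5 kips → weld metal.

12.5 kips (weld metal governs)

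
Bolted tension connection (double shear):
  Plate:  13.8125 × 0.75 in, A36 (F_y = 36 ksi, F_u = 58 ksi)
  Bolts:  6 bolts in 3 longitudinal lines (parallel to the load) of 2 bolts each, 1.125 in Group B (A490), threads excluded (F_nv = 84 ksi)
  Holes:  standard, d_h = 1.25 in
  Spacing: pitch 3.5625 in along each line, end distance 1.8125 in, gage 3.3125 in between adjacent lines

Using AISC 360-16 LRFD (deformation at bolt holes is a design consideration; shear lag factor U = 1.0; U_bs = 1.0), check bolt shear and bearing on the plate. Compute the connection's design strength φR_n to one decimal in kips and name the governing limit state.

403.7 kips (bearing governs)

Bolt shear: A_b = π(1.125)²/4 = 0.99402 in². φR_n = 0.75 × 84 × 0.99402 × 6 × 2 = 751.5 kips.
Bearing (0.75 in plate, F_u = 58 ksi): end bolts L_c = 1.8125 − 1.25/2 = 1.1875, R_n = min(1.2×1.1875×0.75×58, 2.4×1.125×0.75×58) = 61.988 kips/bolt; interior L_c = 3.5625 − 1.25 = 2.3125, R_n = 117.45 kips/bolt. φR_n = 0.75 × (3×61.988 + 3×117.45) = 403.7 kips.
Governing: min(751.5, 403.7) = 403.7 kips → bearing.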